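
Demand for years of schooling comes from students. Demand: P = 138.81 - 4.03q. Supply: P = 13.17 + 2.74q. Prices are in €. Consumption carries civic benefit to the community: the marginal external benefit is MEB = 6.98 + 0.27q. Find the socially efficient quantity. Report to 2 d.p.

Social marginal benefit = demand + MEB = 145.79 - 3.76q.
Set SMB = MC: 145.79 - 3.76q = 13.17 + 2.74q → q* = 20.4031.

q* = 20.40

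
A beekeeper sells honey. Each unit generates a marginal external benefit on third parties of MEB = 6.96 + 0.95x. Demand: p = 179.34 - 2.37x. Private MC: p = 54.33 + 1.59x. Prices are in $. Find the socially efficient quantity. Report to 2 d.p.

x* = 43.84

Social marginal cost = private MC − MEB = 47.37 + 0.64x.
Set SMC = demand: 47.37 + 0.64x = 179.34 - 2.37x → x* = 43.8439.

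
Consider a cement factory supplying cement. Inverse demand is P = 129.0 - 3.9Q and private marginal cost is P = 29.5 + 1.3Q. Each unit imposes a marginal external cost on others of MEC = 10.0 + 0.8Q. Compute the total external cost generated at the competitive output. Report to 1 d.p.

337.8

Market equilibrium (private): 29.5 + 1.3Q = 129.0 - 3.9Q → Q_m = 19.1346.
Total external cost = ∫₀^{Q_m} (10.0 + 0.8Q) dQ = 10.0×19.1346 + ½×0.8×19.1346² = 337.7992.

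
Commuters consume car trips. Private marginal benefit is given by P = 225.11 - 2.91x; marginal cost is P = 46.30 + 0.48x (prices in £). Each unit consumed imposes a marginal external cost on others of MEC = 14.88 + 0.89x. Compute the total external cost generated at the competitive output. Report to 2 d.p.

Market equilibrium (private): 46.30 + 0.48x = 225.11 - 2.91x → x_m = 52.7463.
Total external cost = ∫₀^{x_m} (14.88 + 0.89x) dx = 14.88×52.7463 + ½×0.89×52.7463² = 2022.9316.

£2022.93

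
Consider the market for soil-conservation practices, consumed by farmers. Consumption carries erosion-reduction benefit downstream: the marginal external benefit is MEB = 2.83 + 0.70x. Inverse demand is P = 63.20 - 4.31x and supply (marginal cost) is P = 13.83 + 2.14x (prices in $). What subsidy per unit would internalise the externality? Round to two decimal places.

subsidy = $9.18 per unit

Social marginal benefit = demand + MEB = 66.03 - 3.61x.
Set SMB = MC: 66.03 - 3.61x = 13.83 + 2.14x → x* = 9.0783.
The Pigouvian subsidy equals MEB at x*: 2.83 + 0.70×9.0783 = 9.1848.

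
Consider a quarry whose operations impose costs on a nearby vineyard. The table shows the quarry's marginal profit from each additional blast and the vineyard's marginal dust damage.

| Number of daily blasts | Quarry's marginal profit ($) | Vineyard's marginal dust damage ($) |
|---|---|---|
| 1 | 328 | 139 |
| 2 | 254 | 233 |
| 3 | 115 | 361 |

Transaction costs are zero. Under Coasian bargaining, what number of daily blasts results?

2

Bargaining reaches the level where marginal profit last exceeds marginal dust damage.
That holds through level 2 (254 ≥ 233) but not at 3 (115 < 361).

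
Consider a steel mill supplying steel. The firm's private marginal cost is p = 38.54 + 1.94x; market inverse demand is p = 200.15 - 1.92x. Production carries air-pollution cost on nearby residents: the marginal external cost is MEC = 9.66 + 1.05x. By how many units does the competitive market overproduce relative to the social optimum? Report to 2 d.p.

Market equilibrium (private): 38.54 + 1.94x = 200.15 - 1.92x → x_m = 41.8679.
Social marginal cost = private MC + MEC = 48.20 + 2.99x.
Set SMC = demand: 48.20 + 2.99x = 200.15 - 1.92x → x* = 30.9470.
Gap = |41.8679 − 30.9470| = 10.9209.

10.92 units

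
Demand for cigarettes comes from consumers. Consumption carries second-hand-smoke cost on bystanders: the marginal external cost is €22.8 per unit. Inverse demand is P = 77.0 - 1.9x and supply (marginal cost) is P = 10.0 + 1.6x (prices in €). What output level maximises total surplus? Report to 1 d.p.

Social marginal benefit = demand − MEC = 54.2 - 1.9x.
Set SMB = MC: 54.2 - 1.9x = 10.0 + 1.6x → x* = 12.6286.

x* = 12.6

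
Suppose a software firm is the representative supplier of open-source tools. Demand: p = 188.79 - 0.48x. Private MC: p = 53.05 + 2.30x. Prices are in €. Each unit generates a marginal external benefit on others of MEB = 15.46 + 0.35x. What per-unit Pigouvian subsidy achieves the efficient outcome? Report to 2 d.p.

subsidy = €37.24 per unit

Social marginal cost = private MC − MEB = 37.59 + 1.95x.
Set SMC = demand: 37.59 + 1.95x = 188.79 - 0.48x → x* = 62.2222.
The Pigouvian subsidy equals MEB at x*: 15.46 + 0.35×62.2222 = 37.2378.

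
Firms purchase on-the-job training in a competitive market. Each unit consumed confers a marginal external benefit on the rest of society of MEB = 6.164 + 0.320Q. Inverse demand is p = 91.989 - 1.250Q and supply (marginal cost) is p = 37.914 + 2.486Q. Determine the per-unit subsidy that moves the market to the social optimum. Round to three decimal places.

Social marginal benefit = demand + MEB = 98.153 - 0.930Q.
Set SMB = MC: 98.153 - 0.930Q = 37.914 + 2.486Q → Q* = 17.6344.
The Pigouvian subsidy equals MEB at Q*: 6.164 + 0.320×17.6344 = 11.8070.

subsidy = 11.807 per unit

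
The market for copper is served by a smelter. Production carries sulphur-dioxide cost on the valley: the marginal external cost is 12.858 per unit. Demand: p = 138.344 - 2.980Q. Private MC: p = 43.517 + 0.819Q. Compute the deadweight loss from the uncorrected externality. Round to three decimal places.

DWL = 21.759

Market equilibrium (private): 43.517 + 0.819Q = 138.344 - 2.980Q → Q_m = 24.9610.
Social marginal cost = private MC + MEC = 56.375 + 0.819Q.
Set SMC = demand: 56.375 + 0.819Q = 138.344 - 2.980Q → Q* = 21.5765.
Between Q* and Q_m the wedge SMC − demand runs linearly from 0 to MEC(Q_m), so the loss is a triangle.
DWL = ½ × 3.3845 × 12.8580 = 21.7590.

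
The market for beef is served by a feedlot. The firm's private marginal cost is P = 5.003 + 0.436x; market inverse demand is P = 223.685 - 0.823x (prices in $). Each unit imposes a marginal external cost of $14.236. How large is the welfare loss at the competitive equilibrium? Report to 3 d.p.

Market equilibrium (private): 5.003 + 0.436x = 223.685 - 0.823x → x_m = 173.6950.
Social marginal cost = private MC + MEC = 19.239 + 0.436x.
Set SMC = demand: 19.239 + 0.436x = 223.685 - 0.823x → x* = 162.3876.
The welfare-loss triangle has base |x_m − x*| and height MEC(x_m) (the vertical gap between SMC and demand is zero at x* and MEC at x_m).
DWL = ½ × 11.3074 × 14.2360 = 80.4861.

DWL = $80.486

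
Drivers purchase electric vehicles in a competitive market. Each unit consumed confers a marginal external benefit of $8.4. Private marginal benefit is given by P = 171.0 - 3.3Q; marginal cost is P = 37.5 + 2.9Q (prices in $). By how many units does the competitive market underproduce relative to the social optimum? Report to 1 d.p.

Market equilibrium (private): 37.5 + 2.9Q = 171.0 - 3.3Q → Q_m = 21.5323.
Social marginal benefit = demand + MEB = 179.4 - 3.3Q.
Set SMB = MC: 179.4 - 3.3Q = 37.5 + 2.9Q → Q* = 22.8871.
Gap = |21.5323 − 22.8871| = 1.3548.

1.4 units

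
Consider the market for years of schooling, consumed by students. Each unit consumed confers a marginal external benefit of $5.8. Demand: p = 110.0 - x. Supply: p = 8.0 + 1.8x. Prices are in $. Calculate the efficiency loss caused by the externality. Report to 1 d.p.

DWL = $6.0

Market equilibrium (private): 8.0 + 1.8x = 110.0 - x → x_m = 36.4286.
Social marginal benefit = demand + MEB = 115.8 - x.
Set SMB = MC: 115.8 - x = 8.0 + 1.8x → x* = 38.5000.
The welfare-loss triangle has base |x_m − x*| and height MEB(x_m) (the vertical gap between SMB and MC is zero at x* and MEB at x_m).
DWL = ½ × 2.0714 × 5.8000 = 6.0071.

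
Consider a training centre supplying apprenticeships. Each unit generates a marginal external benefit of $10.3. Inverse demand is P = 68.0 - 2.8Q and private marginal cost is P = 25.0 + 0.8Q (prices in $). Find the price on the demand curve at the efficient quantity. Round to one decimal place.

P = $26.5

Social marginal cost = private MC − MEB = 14.7 + 0.8Q.
Set SMC = demand: 14.7 + 0.8Q = 68.0 - 2.8Q → Q* = 14.8056.
Consumer price on the demand curve at Q*: 68.0 − 2.8×14.8056 = 26.5443.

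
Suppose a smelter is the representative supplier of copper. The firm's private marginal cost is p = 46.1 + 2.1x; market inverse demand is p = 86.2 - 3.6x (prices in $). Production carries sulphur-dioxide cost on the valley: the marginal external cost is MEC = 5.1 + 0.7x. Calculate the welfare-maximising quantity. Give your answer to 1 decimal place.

Social marginal cost = private MC + MEC = 51.2 + 2.8x.
Set SMC = demand: 51.2 + 2.8x = 86.2 - 3.6x → x* = 5.4688.

x* = 5.5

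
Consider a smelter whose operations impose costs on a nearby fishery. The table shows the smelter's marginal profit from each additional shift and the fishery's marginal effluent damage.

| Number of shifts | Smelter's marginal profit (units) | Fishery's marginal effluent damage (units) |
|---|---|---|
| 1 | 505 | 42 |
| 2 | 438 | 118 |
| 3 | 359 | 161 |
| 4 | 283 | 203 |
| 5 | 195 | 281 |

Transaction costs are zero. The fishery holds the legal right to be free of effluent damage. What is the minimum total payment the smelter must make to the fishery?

524

Efficient level: marginal profit ≥ marginal effluent damage through level 4, so k* = 4.
With the fishery holding the right, the smelter must at least compensate total damage at k*: 42 + 118 + 161 + 203 = 524.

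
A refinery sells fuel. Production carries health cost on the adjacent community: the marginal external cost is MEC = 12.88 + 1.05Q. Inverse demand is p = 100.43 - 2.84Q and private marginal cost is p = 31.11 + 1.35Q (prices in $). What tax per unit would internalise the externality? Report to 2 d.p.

tax = $24.19 per unit

Social marginal cost = private MC + MEC = 43.99 + 2.40Q.
Set SMC = demand: 43.99 + 2.40Q = 100.43 - 2.84Q → Q* = 10.7710.
The Pigouvian tax equals MEC at Q*: 12.88 + 1.05×10.7710 = 24.1896.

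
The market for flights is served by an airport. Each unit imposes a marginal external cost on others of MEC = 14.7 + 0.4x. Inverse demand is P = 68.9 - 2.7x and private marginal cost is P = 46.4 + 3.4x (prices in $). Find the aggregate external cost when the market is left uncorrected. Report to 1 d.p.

Market equilibrium (private): 46.4 + 3.4x = 68.9 - 2.7x → x_m = 3.6885.
Total external cost = ∫₀^{x_m} (14.7 + 0.4x) dx = 14.7×3.6885 + ½×0.4×3.6885² = 56.9420.

$56.9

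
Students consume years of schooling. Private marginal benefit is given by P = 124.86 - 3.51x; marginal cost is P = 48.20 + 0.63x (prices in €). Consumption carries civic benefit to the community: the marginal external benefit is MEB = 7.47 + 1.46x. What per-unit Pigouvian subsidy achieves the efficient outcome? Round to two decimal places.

subsidy = €53.30 per unit

Social marginal benefit = demand + MEB = 132.33 - 2.05x.
Set SMB = MC: 132.33 - 2.05x = 48.20 + 0.63x → x* = 31.3918.
The Pigouvian subsidy equals MEB at x*: 7.47 + 1.46×31.3918 = 53.3020.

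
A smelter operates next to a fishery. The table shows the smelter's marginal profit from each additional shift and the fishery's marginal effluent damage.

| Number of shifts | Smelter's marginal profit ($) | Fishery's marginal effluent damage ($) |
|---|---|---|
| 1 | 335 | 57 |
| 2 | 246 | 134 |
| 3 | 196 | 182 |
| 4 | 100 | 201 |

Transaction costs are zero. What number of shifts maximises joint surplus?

3

Bargaining reaches the level where marginal profit last exceeds marginal effluent damage.
That holds through level 3 (196 ≥ 182) but not at 4 (100 < 201).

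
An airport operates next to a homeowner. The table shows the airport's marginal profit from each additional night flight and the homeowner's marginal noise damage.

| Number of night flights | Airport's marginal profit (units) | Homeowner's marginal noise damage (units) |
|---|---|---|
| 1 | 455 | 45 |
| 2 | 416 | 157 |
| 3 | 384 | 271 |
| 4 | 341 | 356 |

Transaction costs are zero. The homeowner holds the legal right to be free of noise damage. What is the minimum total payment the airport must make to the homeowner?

Efficient level: marginal profit ≥ marginal noise damage through level 3, so k* = 3.
With the homeowner holding the right, the airport must at least compensate total damage at k*: 45 + 157 + 271 = 473.

473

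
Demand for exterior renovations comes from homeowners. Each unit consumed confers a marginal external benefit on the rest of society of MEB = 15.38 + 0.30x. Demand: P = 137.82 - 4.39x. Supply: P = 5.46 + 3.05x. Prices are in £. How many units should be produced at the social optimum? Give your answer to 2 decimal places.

x* = 20.69

Social marginal benefit = demand + MEB = 153.20 - 4.09x.
Set SMB = MC: 153.20 - 4.09x = 5.46 + 3.05x → x* = 20.6919.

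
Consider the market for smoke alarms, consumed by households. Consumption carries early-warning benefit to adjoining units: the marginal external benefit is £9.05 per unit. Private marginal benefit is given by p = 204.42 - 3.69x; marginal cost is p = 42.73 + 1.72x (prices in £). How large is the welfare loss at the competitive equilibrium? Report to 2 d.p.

DWL = £7.57

Market equilibrium (private): 42.73 + 1.72x = 204.42 - 3.69x → x_m = 29.8872.
Social marginal benefit = demand + MEB = 213.47 - 3.69x.
Set SMB = MC: 213.47 - 3.69x = 42.73 + 1.72x → x* = 31.5601.
The welfare-loss triangle has base |x_m − x*| and height MEB(x_m) (the vertical gap between SMB and MC is zero at x* and MEB at x_m).
DWL = ½ × 1.6729 × 9.0500 = 7.5699.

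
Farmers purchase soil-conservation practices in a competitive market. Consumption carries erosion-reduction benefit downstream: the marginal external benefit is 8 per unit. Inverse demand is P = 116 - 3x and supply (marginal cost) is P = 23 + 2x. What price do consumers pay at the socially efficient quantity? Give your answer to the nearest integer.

P = 55

Social marginal benefit = demand + MEB = 124 - 3x.
Set SMB = MC: 124 - 3x = 23 + 2x → x* = 20.2000.
Consumer price on the demand curve at x*: 116 − 3×20.2000 = 55.4000.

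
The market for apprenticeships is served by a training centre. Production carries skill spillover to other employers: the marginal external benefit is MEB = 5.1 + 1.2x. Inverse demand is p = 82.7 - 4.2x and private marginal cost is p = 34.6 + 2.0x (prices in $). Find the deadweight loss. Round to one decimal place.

Market equilibrium (private): 34.6 + 2.0x = 82.7 - 4.2x → x_m = 7.7581.
Social marginal cost = private MC − MEB = 29.5 + 0.8x.
Set SMC = demand: 29.5 + 0.8x = 82.7 - 4.2x → x* = 10.6400.
Height of the DWL triangle at x_m is demand(x_m) − SMC(x_m) = MEB(x_m) = 14.4097.
DWL = ½ × 2.8819 × 14.4097 = 20.7637.

DWL = $20.8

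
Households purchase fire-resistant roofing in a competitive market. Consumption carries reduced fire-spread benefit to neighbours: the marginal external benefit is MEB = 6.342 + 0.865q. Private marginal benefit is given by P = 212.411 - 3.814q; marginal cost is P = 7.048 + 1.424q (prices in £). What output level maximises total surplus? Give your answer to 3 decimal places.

q* = 48.412

Social marginal benefit = demand + MEB = 218.753 - 2.949q.
Set SMB = MC: 218.753 - 2.949q = 7.048 + 1.424q → q* = 48.4118.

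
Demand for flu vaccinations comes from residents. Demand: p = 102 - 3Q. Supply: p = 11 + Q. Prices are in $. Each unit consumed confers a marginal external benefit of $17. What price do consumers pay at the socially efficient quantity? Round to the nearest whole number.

Social marginal benefit = demand + MEB = 119 - 3Q.
Set SMB = MC: 119 - 3Q = 11 + Q → Q* = 27.0000.
Consumer price on the demand curve at Q*: 102 − 3×27.0000 = 21.0000.

P = $21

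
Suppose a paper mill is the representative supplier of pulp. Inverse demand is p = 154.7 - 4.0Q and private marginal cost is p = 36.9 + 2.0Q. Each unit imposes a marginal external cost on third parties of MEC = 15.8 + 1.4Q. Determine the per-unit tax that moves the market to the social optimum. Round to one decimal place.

Social marginal cost = private MC + MEC = 52.7 + 3.4Q.
Set SMC = demand: 52.7 + 3.4Q = 154.7 - 4.0Q → Q* = 13.7838.
The Pigouvian tax equals MEC at Q*: 15.8 + 1.4×13.7838 = 35.0973.

tax = 35.1 per unit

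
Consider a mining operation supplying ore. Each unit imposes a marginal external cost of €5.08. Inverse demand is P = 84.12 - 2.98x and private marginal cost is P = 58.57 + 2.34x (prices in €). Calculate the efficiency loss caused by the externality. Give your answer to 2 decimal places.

Market equilibrium (private): 58.57 + 2.34x = 84.12 - 2.98x → x_m = 4.8026.
Social marginal cost = private MC + MEC = 63.65 + 2.34x.
Set SMC = demand: 63.65 + 2.34x = 84.12 - 2.98x → x* = 3.8477.
The loss is the area between SMC and demand from x* to x_m; with linear curves that's a triangle of height MEC(x_m).
DWL = ½ × 0.9549 × 5.0800 = 2.4254.

DWL = €2.43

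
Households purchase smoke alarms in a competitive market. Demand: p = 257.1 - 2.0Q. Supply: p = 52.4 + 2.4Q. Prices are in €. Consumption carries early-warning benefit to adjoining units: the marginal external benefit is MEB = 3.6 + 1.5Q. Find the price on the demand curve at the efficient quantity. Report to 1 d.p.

P = €113.4

Social marginal benefit = demand + MEB = 260.7 - 0.5Q.
Set SMB = MC: 260.7 - 0.5Q = 52.4 + 2.4Q → Q* = 71.8276.
Consumer price on the demand curve at Q*: 257.1 − 2.0×71.8276 = 113.4448.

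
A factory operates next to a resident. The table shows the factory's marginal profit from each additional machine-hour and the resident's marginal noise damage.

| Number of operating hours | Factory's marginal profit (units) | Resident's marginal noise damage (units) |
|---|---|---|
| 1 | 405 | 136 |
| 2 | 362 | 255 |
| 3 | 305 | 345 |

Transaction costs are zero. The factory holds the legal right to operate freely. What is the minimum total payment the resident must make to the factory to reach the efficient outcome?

Left alone the factory would choose level 3 (marginal profit stays positive).
Efficient level: k* = 2 (marginal profit ≥ marginal noise damage through 2).
The resident must at least cover the factory's forgone profit from cutting 3→2: 305 = 305.

305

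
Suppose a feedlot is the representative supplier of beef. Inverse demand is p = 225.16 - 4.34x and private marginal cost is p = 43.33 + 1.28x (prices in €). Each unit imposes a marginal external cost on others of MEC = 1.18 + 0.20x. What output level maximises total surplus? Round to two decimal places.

x* = 31.04

Social marginal cost = private MC + MEC = 44.51 + 1.48x.
Set SMC = demand: 44.51 + 1.48x = 225.16 - 4.34x → x* = 31.0395.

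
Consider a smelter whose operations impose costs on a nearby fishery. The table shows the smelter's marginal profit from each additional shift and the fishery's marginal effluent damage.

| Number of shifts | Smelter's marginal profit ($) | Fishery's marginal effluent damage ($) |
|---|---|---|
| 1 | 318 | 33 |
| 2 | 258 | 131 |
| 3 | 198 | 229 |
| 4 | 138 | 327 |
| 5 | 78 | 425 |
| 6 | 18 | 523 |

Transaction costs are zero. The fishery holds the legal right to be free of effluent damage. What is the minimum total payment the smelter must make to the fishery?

Efficient level: marginal profit ≥ marginal effluent damage through level 2, so k* = 2.
With the fishery holding the right, the smelter must at least compensate total damage at k*: 33 + 131 = 164.

$164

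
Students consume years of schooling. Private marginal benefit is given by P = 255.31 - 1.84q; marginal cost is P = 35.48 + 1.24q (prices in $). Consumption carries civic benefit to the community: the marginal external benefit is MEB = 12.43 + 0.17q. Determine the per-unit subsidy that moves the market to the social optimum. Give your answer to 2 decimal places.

subsidy = $26.00 per unit

Social marginal benefit = demand + MEB = 267.74 - 1.67q.
Set SMB = MC: 267.74 - 1.67q = 35.48 + 1.24q → q* = 79.8144.
The Pigouvian subsidy equals MEB at q*: 12.43 + 0.17×79.8144 = 25.9984.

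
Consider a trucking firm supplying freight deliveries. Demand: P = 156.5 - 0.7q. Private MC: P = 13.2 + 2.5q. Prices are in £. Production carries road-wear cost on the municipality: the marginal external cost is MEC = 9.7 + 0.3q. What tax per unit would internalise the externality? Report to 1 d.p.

Social marginal cost = private MC + MEC = 22.9 + 2.8q.
Set SMC = demand: 22.9 + 2.8q = 156.5 - 0.7q → q* = 38.1714.
The Pigouvian tax equals MEC at q*: 9.7 + 0.3×38.1714 = 21.1514.

tax = £21.2 per unit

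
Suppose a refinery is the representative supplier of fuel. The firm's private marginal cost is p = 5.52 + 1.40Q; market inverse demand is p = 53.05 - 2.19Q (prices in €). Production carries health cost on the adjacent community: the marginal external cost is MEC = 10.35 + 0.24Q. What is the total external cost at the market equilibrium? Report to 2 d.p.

€158.06

Market equilibrium (private): 5.52 + 1.40Q = 53.05 - 2.19Q → Q_m = 13.2396.
Total external cost = ∫₀^{Q_m} (10.35 + 0.24Q) dQ = 10.35×13.2396 + ½×0.24×13.2396² = 158.0643.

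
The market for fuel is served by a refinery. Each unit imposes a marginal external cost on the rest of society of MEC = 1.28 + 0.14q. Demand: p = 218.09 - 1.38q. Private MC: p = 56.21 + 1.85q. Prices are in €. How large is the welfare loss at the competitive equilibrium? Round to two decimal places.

Market equilibrium (private): 56.21 + 1.85q = 218.09 - 1.38q → q_m = 50.1176.
Social marginal cost = private MC + MEC = 57.49 + 1.99q.
Set SMC = demand: 57.49 + 1.99q = 218.09 - 1.38q → q* = 47.6558.
The loss is the area between SMC and demand from q* to q_m; with linear curves that's a triangle of height MEC(q_m).
DWL = ½ × 2.4618 × 8.2965 = 10.2122.

DWL = €10.21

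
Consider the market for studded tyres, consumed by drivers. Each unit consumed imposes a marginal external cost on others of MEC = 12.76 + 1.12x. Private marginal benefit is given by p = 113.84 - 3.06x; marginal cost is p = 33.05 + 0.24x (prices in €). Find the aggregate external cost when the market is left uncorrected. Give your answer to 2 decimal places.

€648.03

Market equilibrium (private): 33.05 + 0.24x = 113.84 - 3.06x → x_m = 24.4818.
Total external cost = ∫₀^{x_m} (12.76 + 1.12x) dx = 12.76×24.4818 + ½×1.12×24.4818² = 648.0285.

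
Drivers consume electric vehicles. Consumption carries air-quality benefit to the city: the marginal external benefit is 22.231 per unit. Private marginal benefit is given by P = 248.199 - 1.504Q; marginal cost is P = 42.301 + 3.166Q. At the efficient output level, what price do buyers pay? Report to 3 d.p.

Social marginal benefit = demand + MEB = 270.430 - 1.504Q.
Set SMB = MC: 270.430 - 1.504Q = 42.301 + 3.166Q → Q* = 48.8499.
Consumer price on the demand curve at Q*: 248.199 − 1.504×48.8499 = 174.7288.

P = 174.729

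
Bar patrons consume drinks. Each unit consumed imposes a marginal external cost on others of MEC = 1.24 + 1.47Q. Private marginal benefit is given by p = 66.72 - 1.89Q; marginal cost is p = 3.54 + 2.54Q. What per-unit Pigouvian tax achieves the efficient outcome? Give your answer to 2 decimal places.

tax = 16.67 per unit

Social marginal benefit = demand − MEC = 65.48 - 3.36Q.
Set SMB = MC: 65.48 - 3.36Q = 3.54 + 2.54Q → Q* = 10.4983.
The Pigouvian tax equals MEC at Q*: 1.24 + 1.47×10.4983 = 16.6725.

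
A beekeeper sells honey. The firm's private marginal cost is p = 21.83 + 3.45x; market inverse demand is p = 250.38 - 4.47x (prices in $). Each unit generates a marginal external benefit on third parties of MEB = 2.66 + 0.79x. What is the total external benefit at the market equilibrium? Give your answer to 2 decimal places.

$405.69

Market equilibrium (private): 21.83 + 3.45x = 250.38 - 4.47x → x_m = 28.8573.
Total external benefit = ∫₀^{x_m} (2.66 + 0.79x) dx = 2.66×28.8573 + ½×0.79×28.8573² = 405.6942.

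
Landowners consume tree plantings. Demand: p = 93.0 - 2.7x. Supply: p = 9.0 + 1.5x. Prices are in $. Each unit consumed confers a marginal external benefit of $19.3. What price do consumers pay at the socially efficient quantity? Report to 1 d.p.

Social marginal benefit = demand + MEB = 112.3 - 2.7x.
Set SMB = MC: 112.3 - 2.7x = 9.0 + 1.5x → x* = 24.5952.
Consumer price on the demand curve at x*: 93.0 − 2.7×24.5952 = 26.5930.

P = $26.6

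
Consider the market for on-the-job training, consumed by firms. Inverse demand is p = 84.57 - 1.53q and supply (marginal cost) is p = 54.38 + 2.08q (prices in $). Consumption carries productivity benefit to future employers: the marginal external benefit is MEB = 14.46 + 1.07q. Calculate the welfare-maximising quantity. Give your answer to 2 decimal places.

Social marginal benefit = demand + MEB = 99.03 - 0.46q.
Set SMB = MC: 99.03 - 0.46q = 54.38 + 2.08q → q* = 17.5787.

q* = 17.58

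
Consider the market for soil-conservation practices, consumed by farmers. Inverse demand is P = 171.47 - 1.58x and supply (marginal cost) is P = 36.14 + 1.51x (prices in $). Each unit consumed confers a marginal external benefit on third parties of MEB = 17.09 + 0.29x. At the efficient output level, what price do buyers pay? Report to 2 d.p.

Social marginal benefit = demand + MEB = 188.56 - 1.29x.
Set SMB = MC: 188.56 - 1.29x = 36.14 + 1.51x → x* = 54.4357.
Consumer price on the demand curve at x*: 171.47 − 1.58×54.4357 = 85.4616.

P = $85.46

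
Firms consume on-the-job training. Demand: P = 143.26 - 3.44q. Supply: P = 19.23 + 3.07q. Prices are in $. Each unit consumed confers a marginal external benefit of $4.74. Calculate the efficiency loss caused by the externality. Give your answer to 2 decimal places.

Market equilibrium (private): 19.23 + 3.07q = 143.26 - 3.44q → q_m = 19.0522.
Social marginal benefit = demand + MEB = 148.00 - 3.44q.
Set SMB = MC: 148.00 - 3.44q = 19.23 + 3.07q → q* = 19.7803.
The welfare-loss triangle has base |q_m − q*| and height MEB(q_m) (the vertical gap between SMB and MC is zero at q* and MEB at q_m).
DWL = ½ × 0.7281 × 4.7400 = 1.7256.

DWL = $1.73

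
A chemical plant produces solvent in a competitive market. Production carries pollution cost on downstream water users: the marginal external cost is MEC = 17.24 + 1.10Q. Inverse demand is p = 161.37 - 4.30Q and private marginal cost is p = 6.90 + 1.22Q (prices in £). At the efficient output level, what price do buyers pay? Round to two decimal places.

P = £72.23

Social marginal cost = private MC + MEC = 24.14 + 2.32Q.
Set SMC = demand: 24.14 + 2.32Q = 161.37 - 4.30Q → Q* = 20.7296.
Consumer price on the demand curve at Q*: 161.37 − 4.30×20.7296 = 72.2327.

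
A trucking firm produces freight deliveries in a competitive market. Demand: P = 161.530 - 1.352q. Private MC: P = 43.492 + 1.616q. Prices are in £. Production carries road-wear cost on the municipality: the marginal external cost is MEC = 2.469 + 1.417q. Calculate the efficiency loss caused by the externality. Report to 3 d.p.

DWL = £394.549

Market equilibrium (private): 43.492 + 1.616q = 161.530 - 1.352q → q_m = 39.7702.
Social marginal cost = private MC + MEC = 45.961 + 3.033q.
Set SMC = demand: 45.961 + 3.033q = 161.530 - 1.352q → q* = 26.3555.
The welfare-loss triangle has base |q_m − q*| and height MEC(q_m) (the vertical gap between SMC and demand is zero at q* and MEC at q_m).
DWL = ½ × 13.4147 × 58.8234 = 394.5491.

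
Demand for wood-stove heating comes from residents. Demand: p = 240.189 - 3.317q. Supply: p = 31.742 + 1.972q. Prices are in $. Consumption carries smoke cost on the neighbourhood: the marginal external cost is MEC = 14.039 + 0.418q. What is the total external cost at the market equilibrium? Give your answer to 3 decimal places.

Market equilibrium (private): 31.742 + 1.972q = 240.189 - 3.317q → q_m = 39.4114.
Total external cost = ∫₀^{q_m} (14.039 + 0.418q) dq = 14.039×39.4114 + ½×0.418×39.4114² = 877.9277.

$877.928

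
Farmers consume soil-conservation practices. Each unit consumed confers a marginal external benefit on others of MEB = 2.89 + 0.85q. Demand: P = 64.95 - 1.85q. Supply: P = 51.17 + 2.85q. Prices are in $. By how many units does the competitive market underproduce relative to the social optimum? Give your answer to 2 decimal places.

Market equilibrium (private): 51.17 + 2.85q = 64.95 - 1.85q → q_m = 2.9319.
Social marginal benefit = demand + MEB = 67.84 - q.
Set SMB = MC: 67.84 - q = 51.17 + 2.85q → q* = 4.3299.
Gap = |2.9319 − 4.3299| = 1.3980.

1.40 units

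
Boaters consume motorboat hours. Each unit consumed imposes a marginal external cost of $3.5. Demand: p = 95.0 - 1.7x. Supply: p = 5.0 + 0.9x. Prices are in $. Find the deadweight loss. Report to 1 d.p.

DWL = $2.4

Market equilibrium (private): 5.0 + 0.9x = 95.0 - 1.7x → x_m = 34.6154.
Social marginal benefit = demand − MEC = 91.5 - 1.7x.
Set SMB = MC: 91.5 - 1.7x = 5.0 + 0.9x → x* = 33.2692.
Between x* and x_m the wedge MC − SMB runs linearly from 0 to MEC(x_m), so the loss is a triangle.
DWL = ½ × 1.3462 × 3.5000 = 2.3559.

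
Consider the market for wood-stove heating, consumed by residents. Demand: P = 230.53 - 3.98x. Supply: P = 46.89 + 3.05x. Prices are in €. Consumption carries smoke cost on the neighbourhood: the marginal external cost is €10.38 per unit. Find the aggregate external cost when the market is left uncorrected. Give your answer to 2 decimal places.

€271.15

Market equilibrium (private): 46.89 + 3.05x = 230.53 - 3.98x → x_m = 26.1223.
Total external cost = MEC × x_m = 10.38 × 26.1223 = 271.1495.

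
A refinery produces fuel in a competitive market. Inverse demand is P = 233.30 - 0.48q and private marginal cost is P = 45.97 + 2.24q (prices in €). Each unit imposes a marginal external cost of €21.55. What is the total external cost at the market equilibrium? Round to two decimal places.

Market equilibrium (private): 45.97 + 2.24q = 233.30 - 0.48q → q_m = 68.8713.
Total external cost = MEC × q_m = 21.55 × 68.8713 = 1484.1765.

€1484.18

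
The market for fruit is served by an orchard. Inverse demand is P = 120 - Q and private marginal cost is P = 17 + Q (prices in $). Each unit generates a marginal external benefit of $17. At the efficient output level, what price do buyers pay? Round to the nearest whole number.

Social marginal cost = private MC − MEB = 0 + Q.
Set SMC = demand: 0 + Q = 120 - Q → Q* = 60.0000.
Consumer price on the demand curve at Q*: 120 − 1×60.0000 = 60.0000.

P = $60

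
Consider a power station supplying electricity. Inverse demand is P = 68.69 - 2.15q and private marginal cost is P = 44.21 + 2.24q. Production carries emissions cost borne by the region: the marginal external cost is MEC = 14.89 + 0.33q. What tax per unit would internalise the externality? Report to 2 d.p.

Social marginal cost = private MC + MEC = 59.10 + 2.57q.
Set SMC = demand: 59.10 + 2.57q = 68.69 - 2.15q → q* = 2.0318.
The Pigouvian tax equals MEC at q*: 14.89 + 0.33×2.0318 = 15.5605.

tax = 15.56 per unit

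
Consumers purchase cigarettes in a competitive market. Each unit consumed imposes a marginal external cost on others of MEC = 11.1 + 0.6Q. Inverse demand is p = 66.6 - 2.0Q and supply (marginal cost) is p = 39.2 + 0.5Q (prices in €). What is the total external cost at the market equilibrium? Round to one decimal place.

Market equilibrium (private): 39.2 + 0.5Q = 66.6 - 2.0Q → Q_m = 10.9600.
Total external cost = ∫₀^{Q_m} (11.1 + 0.6Q) dQ = 11.1×10.9600 + ½×0.6×10.9600² = 157.6925.

€157.7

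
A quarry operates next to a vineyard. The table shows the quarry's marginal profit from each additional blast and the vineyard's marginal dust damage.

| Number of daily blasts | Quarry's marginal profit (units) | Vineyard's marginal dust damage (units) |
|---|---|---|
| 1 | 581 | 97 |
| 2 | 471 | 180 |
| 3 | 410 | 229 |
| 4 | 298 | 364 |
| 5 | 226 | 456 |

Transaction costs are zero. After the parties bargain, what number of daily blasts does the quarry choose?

3

Bargaining reaches the level where marginal profit last exceeds marginal dust damage.
That holds through level 3 (410 ≥ 229) but not at 4 (298 < 364).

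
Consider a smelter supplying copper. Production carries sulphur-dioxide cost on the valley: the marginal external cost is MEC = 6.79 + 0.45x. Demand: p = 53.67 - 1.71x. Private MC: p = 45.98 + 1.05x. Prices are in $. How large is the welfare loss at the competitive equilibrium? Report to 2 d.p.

DWL = $10.08

Market equilibrium (private): 45.98 + 1.05x = 53.67 - 1.71x → x_m = 2.7862.
Social marginal cost = private MC + MEC = 52.77 + 1.50x.
Set SMC = demand: 52.77 + 1.50x = 53.67 - 1.71x → x* = 0.2804.
Between x* and x_m the wedge SMC − demand runs linearly from 0 to MEC(x_m), so the loss is a triangle.
DWL = ½ × 2.5058 × 8.0438 = 10.0781.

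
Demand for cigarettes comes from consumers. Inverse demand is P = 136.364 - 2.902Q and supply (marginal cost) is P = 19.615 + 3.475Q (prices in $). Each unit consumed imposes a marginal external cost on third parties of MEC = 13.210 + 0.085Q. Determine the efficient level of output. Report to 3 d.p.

Social marginal benefit = demand − MEC = 123.154 - 2.987Q.
Set SMB = MC: 123.154 - 2.987Q = 19.615 + 3.475Q → Q* = 16.0227.

Q* = 16.023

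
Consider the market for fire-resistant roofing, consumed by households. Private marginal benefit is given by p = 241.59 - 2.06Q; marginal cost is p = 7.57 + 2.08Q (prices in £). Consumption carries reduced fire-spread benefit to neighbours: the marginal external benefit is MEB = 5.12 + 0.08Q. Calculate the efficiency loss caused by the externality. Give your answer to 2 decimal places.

DWL = £11.45

Market equilibrium (private): 7.57 + 2.08Q = 241.59 - 2.06Q → Q_m = 56.5266.
Social marginal benefit = demand + MEB = 246.71 - 1.98Q.
Set SMB = MC: 246.71 - 1.98Q = 7.57 + 2.08Q → Q* = 58.9015.
Between Q* and Q_m the wedge SMB − MC runs linearly from 0 to MEB(Q_m), so the loss is a triangle.
DWL = ½ × 2.3749 × 9.6421 = 11.4495.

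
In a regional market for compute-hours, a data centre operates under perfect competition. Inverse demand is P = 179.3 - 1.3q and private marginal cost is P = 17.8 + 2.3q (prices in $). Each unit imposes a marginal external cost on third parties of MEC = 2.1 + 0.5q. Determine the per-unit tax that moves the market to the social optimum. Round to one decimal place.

Social marginal cost = private MC + MEC = 19.9 + 2.8q.
Set SMC = demand: 19.9 + 2.8q = 179.3 - 1.3q → q* = 38.8780.
The Pigouvian tax equals MEC at q*: 2.1 + 0.5×38.8780 = 21.5390.

tax = $21.5 per unit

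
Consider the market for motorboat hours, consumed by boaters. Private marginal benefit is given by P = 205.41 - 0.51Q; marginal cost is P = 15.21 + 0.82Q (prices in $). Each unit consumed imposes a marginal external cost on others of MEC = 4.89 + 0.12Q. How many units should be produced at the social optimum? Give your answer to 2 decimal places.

Q* = 127.80

Social marginal benefit = demand − MEC = 200.52 - 0.63Q.
Set SMB = MC: 200.52 - 0.63Q = 15.21 + 0.82Q → Q* = 127.8000.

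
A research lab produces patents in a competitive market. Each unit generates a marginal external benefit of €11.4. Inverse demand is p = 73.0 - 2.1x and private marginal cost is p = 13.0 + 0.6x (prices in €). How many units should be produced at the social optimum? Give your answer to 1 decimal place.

x* = 26.4

Social marginal cost = private MC − MEB = 1.6 + 0.6x.
Set SMC = demand: 1.6 + 0.6x = 73.0 - 2.1x → x* = 26.4444.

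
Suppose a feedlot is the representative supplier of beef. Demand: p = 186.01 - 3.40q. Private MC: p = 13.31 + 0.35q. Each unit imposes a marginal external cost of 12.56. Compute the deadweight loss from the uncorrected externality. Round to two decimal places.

DWL = 21.03

Market equilibrium (private): 13.31 + 0.35q = 186.01 - 3.40q → q_m = 46.0533.
Social marginal cost = private MC + MEC = 25.87 + 0.35q.
Set SMC = demand: 25.87 + 0.35q = 186.01 - 3.40q → q* = 42.7040.
The welfare-loss triangle has base |q_m − q*| and height MEC(q_m) (the vertical gap between SMC and demand is zero at q* and MEC at q_m).
DWL = ½ × 3.3493 × 12.5600 = 21.0336.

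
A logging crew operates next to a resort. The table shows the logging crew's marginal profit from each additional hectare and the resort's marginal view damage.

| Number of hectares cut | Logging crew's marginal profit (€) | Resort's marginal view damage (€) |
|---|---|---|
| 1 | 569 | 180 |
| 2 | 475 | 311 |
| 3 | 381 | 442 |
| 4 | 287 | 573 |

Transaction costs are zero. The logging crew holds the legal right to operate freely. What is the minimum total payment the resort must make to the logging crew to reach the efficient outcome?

€668

Left alone the logging crew would choose level 4 (marginal profit stays positive).
Efficient level: k* = 2 (marginal profit ≥ marginal view damage through 2).
The resort must at least cover the logging crew's forgone profit from cutting 4→2: 381 + 287 = 668.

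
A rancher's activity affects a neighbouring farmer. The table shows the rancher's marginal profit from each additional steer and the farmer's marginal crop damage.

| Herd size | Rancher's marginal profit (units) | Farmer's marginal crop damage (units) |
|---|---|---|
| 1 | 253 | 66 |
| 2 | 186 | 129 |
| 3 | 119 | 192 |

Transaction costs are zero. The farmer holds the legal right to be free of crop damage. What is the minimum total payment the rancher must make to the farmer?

195

Efficient level: marginal profit ≥ marginal crop damage through level 2, so k* = 2.
With the farmer holding the right, the rancher must at least compensate total damage at k*: 66 + 129 = 195.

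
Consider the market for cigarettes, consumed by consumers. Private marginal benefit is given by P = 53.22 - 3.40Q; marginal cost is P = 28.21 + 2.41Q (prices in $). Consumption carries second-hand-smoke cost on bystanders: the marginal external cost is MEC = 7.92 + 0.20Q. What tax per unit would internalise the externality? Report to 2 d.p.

tax = $8.49 per unit

Social marginal benefit = demand − MEC = 45.30 - 3.60Q.
Set SMB = MC: 45.30 - 3.60Q = 28.21 + 2.41Q → Q* = 2.8436.
The Pigouvian tax equals MEC at Q*: 7.92 + 0.20×2.8436 = 8.4887.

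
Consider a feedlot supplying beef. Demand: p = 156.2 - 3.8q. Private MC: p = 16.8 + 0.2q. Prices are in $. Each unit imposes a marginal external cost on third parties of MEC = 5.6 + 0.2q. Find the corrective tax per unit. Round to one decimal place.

Social marginal cost = private MC + MEC = 22.4 + 0.4q.
Set SMC = demand: 22.4 + 0.4q = 156.2 - 3.8q → q* = 31.8571.
The Pigouvian tax equals MEC at q*: 5.6 + 0.2×31.8571 = 11.9714.

tax = $12.0 per unit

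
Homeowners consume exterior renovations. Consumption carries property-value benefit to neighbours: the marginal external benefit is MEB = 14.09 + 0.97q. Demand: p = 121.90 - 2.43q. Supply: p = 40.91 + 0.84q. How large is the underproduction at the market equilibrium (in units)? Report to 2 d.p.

Market equilibrium (private): 40.91 + 0.84q = 121.90 - 2.43q → q_m = 24.7676.
Social marginal benefit = demand + MEB = 135.99 - 1.46q.
Set SMB = MC: 135.99 - 1.46q = 40.91 + 0.84q → q* = 41.3391.
Gap = |24.7676 − 41.3391| = 16.5715.

16.57 units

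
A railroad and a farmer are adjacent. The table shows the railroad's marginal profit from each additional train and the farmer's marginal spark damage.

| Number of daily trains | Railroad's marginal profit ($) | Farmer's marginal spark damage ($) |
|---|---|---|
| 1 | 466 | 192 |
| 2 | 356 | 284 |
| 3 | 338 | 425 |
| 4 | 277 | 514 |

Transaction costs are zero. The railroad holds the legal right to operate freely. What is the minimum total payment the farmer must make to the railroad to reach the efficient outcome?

$615

Left alone the railroad would choose level 4 (marginal profit stays positive).
Efficient level: k* = 2 (marginal profit ≥ marginal spark damage through 2).
The farmer must at least cover the railroad's forgone profit from cutting 4→2: 338 + 277 = 615.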